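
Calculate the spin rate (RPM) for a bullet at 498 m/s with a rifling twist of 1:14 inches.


twist_m = 14*0.0254 = 0.3556 m
spin = v/twist = 498/0.3556 = 1400.45 rev/s
RPM = spin*60 = 1400.45*60 ≈ 84027 RPM

84027 RPM


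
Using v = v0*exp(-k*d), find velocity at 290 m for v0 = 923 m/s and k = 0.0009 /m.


v = v0*exp(-k*d) = 923*exp(-0.0009*290) = 711 m/s

711 m/s


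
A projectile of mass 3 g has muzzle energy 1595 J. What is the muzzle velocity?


v = sqrt(2*E/m) = sqrt(2*1595/0.003) = 1031 m/s

1031 m/s


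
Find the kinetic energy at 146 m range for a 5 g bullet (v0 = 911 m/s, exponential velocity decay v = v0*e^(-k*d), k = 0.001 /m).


v = v0*exp(-k*d) = 911*exp(-0.001*146) = 787.248 m/s
E = 0.5*m*v^2 = 0.5*0.005*787.248^2 = 1549 J

1549 J


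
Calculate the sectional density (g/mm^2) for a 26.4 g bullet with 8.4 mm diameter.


SD = m/d^2 = 26.4/8.4^2 = 0.3741 g/mm^2

0.3741 g/mm^2


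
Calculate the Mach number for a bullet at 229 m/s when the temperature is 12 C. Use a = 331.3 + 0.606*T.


a = 331.3 + 0.606*(12) = 338.572 m/s
M = v/a = 229/338.572 = 0.6764

0.6764


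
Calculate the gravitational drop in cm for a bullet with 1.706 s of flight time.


drop = 0.5*g*t^2 = 0.5*9.81*1.706^2 = 14.2757 m ≈ 1428 cm

1428 cm


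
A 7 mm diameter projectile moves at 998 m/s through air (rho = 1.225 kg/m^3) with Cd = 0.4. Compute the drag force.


A = pi*(d/2)^2 = pi*(7/2000)^2 = 3.84845e-05 m^2
Fd = 0.5*Cd*rho*A*v^2 = 0.5*0.4*1.225*3.84845e-05*998^2 = 9.391 N

9.391 N


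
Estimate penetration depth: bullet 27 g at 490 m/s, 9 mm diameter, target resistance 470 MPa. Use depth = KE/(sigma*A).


A = pi*(d/2)^2 = pi*(9/2)^2 = 63.6173 mm^2
E = 0.5*m*v^2 = 0.5*0.027*490^2 = 3241.35 J
depth = E/(sigma*A) = 3241.35 J / (470 MPa * 63.6173 mm^2) = 3241.35/(470 * 63.6173) m = 0.108406 m ≈ 108.4 mm

108.4 mm


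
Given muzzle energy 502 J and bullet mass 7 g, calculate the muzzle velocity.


v = sqrt(2*E/m) = sqrt(2*502/0.007) = 378.7 m/s

378.7 m/s


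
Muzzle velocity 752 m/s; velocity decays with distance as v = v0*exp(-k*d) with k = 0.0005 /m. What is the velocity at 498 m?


v = v0*exp(-k*d) = 752*exp(-0.0005*498) = 586.2 m/s

586.2 m/s


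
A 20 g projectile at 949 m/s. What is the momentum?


p = m*v = 0.02*949 = 18.98 kg·m/s

18.98 kg·m/s


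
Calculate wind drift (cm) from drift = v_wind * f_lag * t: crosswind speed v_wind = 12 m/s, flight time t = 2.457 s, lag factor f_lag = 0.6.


drift = v_wind * lag * t = 12 * 0.6 * 2.457 = 17.6904 m ≈ 1769 cm

1769 cm


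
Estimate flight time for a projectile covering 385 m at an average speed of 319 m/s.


t = d/v = 385/319 = 1.207 s

1.207 s


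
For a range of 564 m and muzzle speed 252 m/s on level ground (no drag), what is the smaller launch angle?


sin(2*theta) = R*g/v0^2 = 564*9.81/252^2 = 0.0871259, theta = arcsin(0.0871259)/2 = 2.499°

2.499 degrees


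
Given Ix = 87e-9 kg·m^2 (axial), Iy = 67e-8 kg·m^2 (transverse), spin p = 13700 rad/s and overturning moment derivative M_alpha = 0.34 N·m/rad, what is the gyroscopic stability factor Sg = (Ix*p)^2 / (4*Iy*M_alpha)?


Sg = Ix^2 * p^2 / (4 * Iy * M_alpha) = (87e-9)^2 * 13700^2 / (4 * 67e-8 * 0.34) = 1.559

1.559


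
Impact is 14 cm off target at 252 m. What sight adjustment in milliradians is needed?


1 mrad subtends 1 cm per 10 m of range, so adj = error_cm / (dist_m / 10) = 14 / (252/10) = 0.5556 mrad

0.5556 mrad


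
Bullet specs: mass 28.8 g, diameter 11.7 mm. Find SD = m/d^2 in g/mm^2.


SD = m/d^2 = 28.8/11.7^2 = 0.2104 g/mm^2

0.2104 g/mm^2


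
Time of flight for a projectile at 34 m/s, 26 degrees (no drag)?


T = 2*v0*sin(theta)/g = 2*34*sin(26°)/9.81 = 3.039 s

3.039 s


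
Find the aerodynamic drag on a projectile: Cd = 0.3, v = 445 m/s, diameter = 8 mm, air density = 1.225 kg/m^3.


A = pi*(d/2)^2 = pi*(8/2000)^2 = 5.02655e-05 m^2
Fd = 0.5*Cd*rho*A*v^2 = 0.5*0.3*1.225*5.02655e-05*445^2 = 1.829 N

1.829 N


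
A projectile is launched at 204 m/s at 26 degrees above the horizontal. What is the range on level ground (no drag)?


R = v0^2 * sin(2*theta) / g = 204^2 * sin(2*26°) / 9.81 = 3343 m

3343 m


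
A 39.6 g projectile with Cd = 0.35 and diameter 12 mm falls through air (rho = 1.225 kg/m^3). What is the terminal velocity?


A = pi*(d/2)^2 = pi*(12/2000)^2 = 1.13097e-04 m^2
vt = sqrt(2mg/(Cd*rho*A)) = sqrt(2*0.0396*9.81/(0.35 * 1.225 * 1.13097e-04)) = 126.6 m/s

126.6 m/s


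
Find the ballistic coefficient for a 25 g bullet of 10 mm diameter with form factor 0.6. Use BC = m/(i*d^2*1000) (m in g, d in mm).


BC = m/(i*d^2*1000) = 25/(0.6 * 10^2 * 1000) = 0.0004167

0.0004167


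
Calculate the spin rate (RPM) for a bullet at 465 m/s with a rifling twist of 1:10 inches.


twist_m = 10*0.0254 = 0.254 m
spin = v/twist = 465/0.254 = 1830.709 rev/s
RPM = spin*60 = 1830.709*60 ≈ 109843 RPM

109843 RPM


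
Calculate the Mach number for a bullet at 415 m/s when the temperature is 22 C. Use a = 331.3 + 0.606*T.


a = 331.3 + 0.606*(22) = 344.632 m/s
M = v/a = 415/344.632 = 1.204

1.204


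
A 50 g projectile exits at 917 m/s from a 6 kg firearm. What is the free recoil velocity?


v_recoil = m_p * v_p / m_gun = 0.05 * 917 / 6 = 7.642 m/s

7.642 m/s


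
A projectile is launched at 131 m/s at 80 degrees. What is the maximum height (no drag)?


H = (v0*sin(theta))^2 / (2g) = (131*sin(80°))^2 / (2*9.81) = 848.3 m

848.3 m


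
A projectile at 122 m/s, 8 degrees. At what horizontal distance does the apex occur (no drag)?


R = v0^2*sin(2*theta)/g = 122^2*sin(2*8°)/9.81 = 418.205 m
apex_dist = R/2 = 418.205/2 = 209.1 m

209.1 m


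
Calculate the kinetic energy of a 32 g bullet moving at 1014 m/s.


E = 0.5*m*v^2 = 0.5*0.032*1014^2 = 16451 J

16451 J


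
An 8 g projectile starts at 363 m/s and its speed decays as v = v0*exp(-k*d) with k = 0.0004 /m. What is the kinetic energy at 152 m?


v = v0*exp(-k*d) = 363*exp(-0.0004*152) = 341.587 m/s
E = 0.5*m*v^2 = 0.5*0.008*341.587^2 = 466.7 J

466.7 J


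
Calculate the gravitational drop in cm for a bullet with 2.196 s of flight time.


drop = 0.5*g*t^2 = 0.5*9.81*2.196^2 = 23.654 m ≈ 2365 cm

2365 cm


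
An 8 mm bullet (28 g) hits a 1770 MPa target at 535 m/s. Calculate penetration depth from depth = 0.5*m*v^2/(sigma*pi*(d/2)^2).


A = pi*(d/2)^2 = pi*(8/2)^2 = 50.2655 mm^2
E = 0.5*m*v^2 = 0.5*0.028*535^2 = 4007.15 J
depth = E/(sigma*A) = 4007.15 J / (1770 MPa * 50.2655 mm^2) = 4007.15/(1770 * 50.2655) m = 0.0450394 m ≈ 45.04 mm

45.04 mm


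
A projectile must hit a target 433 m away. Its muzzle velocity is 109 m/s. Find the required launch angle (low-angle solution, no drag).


sin(2*theta) = R*g/v0^2 = 433*9.81/109^2 = 0.357523, theta = arcsin(0.357523)/2 = 10.47°

10.47 degrees


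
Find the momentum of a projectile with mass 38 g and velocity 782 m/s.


p = m*v = 0.038*782 = 29.72 kg·m/s

29.72 kg·m/s


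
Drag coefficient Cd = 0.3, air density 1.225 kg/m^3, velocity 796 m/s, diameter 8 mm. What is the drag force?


A = pi*(d/2)^2 = pi*(8/2000)^2 = 5.02655e-05 m^2
Fd = 0.5*Cd*rho*A*v^2 = 0.5*0.3*1.225*5.02655e-05*796^2 = 5.852 N

5.852 N


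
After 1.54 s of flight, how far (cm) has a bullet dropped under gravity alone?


drop = 0.5*g*t^2 = 0.5*9.81*1.54^2 = 11.6327 m ≈ 1163 cm

1163 cm


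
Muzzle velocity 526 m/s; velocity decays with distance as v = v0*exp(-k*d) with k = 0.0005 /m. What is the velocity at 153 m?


v = v0*exp(-k*d) = 526*exp(-0.0005*153) = 487.3 m/s

487.3 m/s


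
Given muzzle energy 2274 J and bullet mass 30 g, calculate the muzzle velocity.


v = sqrt(2*E/m) = sqrt(2*2274/0.03) = 389.4 m/s

389.4 m/s


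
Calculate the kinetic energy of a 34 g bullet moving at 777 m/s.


E = 0.5*m*v^2 = 0.5*0.034*777^2 = 10263 J

10263 J


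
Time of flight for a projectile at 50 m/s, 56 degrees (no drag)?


T = 2*v0*sin(theta)/g = 2*50*sin(56°)/9.81 = 8.451 s

8.451 s


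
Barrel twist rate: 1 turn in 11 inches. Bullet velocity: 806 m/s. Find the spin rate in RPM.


twist_m = 11*0.0254 = 0.2794 m
spin = v/twist = 806/0.2794 = 2884.753 rev/s
RPM = spin*60 = 2884.753*60 ≈ 173085 RPM

173085 RPM


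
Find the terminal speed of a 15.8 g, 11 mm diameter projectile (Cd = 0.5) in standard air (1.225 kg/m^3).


A = pi*(d/2)^2 = pi*(11/2000)^2 = 9.50332e-05 m^2
vt = sqrt(2mg/(Cd*rho*A)) = sqrt(2*0.0158*9.81/(0.5 * 1.225 * 9.50332e-05)) = 72.98 m/s

72.98 m/s


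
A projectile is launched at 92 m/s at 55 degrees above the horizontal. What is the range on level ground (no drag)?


R = v0^2 * sin(2*theta) / g = 92^2 * sin(2*55°) / 9.81 = 810.8 m

810.8 m


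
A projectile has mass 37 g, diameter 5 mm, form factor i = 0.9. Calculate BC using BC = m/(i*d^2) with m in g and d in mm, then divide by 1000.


BC = m/(i*d^2*1000) = 37/(0.9 * 5^2 * 1000) = 0.001644

0.001644


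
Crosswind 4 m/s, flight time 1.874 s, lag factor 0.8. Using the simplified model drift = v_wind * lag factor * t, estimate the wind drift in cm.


drift = v_wind * lag * t = 4 * 0.8 * 1.874 = 5.9968 m ≈ 599.7 cm

599.7 cm


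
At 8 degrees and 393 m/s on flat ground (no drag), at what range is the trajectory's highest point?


R = v0^2*sin(2*theta)/g = 393^2*sin(2*8°)/9.81 = 4339.64 m
apex_dist = R/2 = 4339.64/2 = 2170 m

2170 m


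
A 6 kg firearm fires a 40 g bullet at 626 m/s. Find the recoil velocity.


v_recoil = m_p * v_p / m_gun = 0.04 * 626 / 6 = 4.173 m/s

4.173 m/s


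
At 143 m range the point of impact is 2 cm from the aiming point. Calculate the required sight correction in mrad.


1 mrad subtends 1 cm per 10 m of range, so adj = error_cm / (dist_m / 10) = 2 / (143/10) = 0.1399 mrad

0.1399 mrad


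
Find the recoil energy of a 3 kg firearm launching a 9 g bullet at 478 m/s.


v_r = m_p*v_p/m_gun = 0.009*478/3 = 1.434 m/s, E_r = 0.5*m_gun*v_r^2 = 0.5*3*1.434^2 = 3.085 J

3.085 J


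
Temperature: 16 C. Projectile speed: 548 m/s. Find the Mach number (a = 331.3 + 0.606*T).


a = 331.3 + 0.606*(16) = 340.996 m/s
M = v/a = 548/340.996 = 1.607

1.607


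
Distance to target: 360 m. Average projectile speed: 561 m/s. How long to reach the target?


t = d/v = 360/561 = 0.6417 s

0.6417 s


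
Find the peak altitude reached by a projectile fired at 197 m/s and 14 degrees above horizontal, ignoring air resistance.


H = (v0*sin(theta))^2 / (2g) = (197*sin(14°))^2 / (2*9.81) = 115.8 m

115.8 m


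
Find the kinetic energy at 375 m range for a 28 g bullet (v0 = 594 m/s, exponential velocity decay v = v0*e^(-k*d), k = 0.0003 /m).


v = v0*exp(-k*d) = 594*exp(-0.0003*375) = 530.797 m/s
E = 0.5*m*v^2 = 0.5*0.028*530.797^2 = 3944 J

3944 J


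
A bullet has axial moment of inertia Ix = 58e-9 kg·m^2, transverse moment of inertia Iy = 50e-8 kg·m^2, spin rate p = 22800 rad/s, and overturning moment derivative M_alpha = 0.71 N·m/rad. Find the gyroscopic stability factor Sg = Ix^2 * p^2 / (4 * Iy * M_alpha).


Sg = Ix^2 * p^2 / (4 * Iy * M_alpha) = (58e-9)^2 * 22800^2 / (4 * 50e-8 * 0.71) = 1.232

1.232


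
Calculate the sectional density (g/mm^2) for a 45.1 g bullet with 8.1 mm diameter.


SD = m/d^2 = 45.1/8.1^2 = 0.6874 g/mm^2

0.6874 g/mm^2


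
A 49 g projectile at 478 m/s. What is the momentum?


p = m*v = 0.049*478 = 23.42 kg·m/s

23.42 kg·m/s


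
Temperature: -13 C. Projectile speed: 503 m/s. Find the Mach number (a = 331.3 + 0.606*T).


a = 331.3 + 0.606*(-13) = 323.422 m/s
M = v/a = 503/323.422 = 1.555

1.555


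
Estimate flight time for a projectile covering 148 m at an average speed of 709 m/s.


t = d/v = 148/709 = 0.2087 s

0.2087 s


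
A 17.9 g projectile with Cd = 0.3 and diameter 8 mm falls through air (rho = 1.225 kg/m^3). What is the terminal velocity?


A = pi*(d/2)^2 = pi*(8/2000)^2 = 5.02655e-05 m^2
vt = sqrt(2mg/(Cd*rho*A)) = sqrt(2*0.0179*9.81/(0.3 * 1.225 * 5.02655e-05)) = 137.9 m/s

137.9 m/s


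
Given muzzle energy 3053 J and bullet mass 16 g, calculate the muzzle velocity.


v = sqrt(2*E/m) = sqrt(2*3053/0.016) = 617.8 m/s

617.8 m/s


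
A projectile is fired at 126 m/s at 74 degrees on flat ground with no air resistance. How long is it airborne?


T = 2*v0*sin(theta)/g = 2*126*sin(74°)/9.81 = 24.69 s

24.69 s


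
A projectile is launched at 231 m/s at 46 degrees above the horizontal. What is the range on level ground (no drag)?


R = v0^2 * sin(2*theta) / g = 231^2 * sin(2*46°) / 9.81 = 5436 m

5436 m


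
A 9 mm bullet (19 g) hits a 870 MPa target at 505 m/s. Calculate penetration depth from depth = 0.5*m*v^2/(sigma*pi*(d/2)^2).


A = pi*(d/2)^2 = pi*(9/2)^2 = 63.6173 mm^2
E = 0.5*m*v^2 = 0.5*0.019*505^2 = 2422.74 J
depth = E/(sigma*A) = 2422.74 J / (870 MPa * 63.6173 mm^2) = 2422.74/(870 * 63.6173) m = 0.0437736 m ≈ 43.77 mm

43.77 mm


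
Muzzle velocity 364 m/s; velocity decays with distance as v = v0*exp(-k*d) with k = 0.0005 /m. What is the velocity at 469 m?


v = v0*exp(-k*d) = 364*exp(-0.0005*469) = 287.9 m/s

287.9 m/s


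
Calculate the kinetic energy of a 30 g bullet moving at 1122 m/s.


E = 0.5*m*v^2 = 0.5*0.03*1122^2 = 18883 J

18883 J


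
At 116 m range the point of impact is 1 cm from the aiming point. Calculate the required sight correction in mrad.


1 mrad subtends 1 cm per 10 m of range, so adj = error_cm / (dist_m / 10) = 1 / (116/10) = 0.08621 mrad

0.08621 mrad


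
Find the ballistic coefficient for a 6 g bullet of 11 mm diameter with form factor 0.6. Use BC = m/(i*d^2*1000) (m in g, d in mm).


BC = m/(i*d^2*1000) = 6/(0.6 * 11^2 * 1000) = 8.264e-05

8.264e-05


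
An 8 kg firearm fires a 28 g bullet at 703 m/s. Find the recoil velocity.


v_recoil = m_p * v_p / m_gun = 0.028 * 703 / 8 = 2.461 m/s

2.461 m/s


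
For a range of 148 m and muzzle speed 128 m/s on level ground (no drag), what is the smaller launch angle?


sin(2*theta) = R*g/v0^2 = 148*9.81/128^2 = 0.0886157, theta = arcsin(0.0886157)/2 = 2.542°

2.542 degrees


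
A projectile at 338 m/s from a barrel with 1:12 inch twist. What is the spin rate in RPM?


twist_m = 12*0.0254 = 0.3048 m
spin = v/twist = 338/0.3048 = 1108.924 rev/s
RPM = spin*60 = 1108.924*60 ≈ 66535 RPM

66535 RPM


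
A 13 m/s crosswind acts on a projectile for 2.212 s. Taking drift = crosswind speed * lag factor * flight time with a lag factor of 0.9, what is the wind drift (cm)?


drift = v_wind * lag * t = 13 * 0.9 * 2.212 = 25.8804 m ≈ 2588 cm

2588 cm


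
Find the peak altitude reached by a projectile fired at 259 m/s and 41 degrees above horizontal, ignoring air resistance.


H = (v0*sin(theta))^2 / (2g) = (259*sin(41°))^2 / (2*9.81) = 1472 m

1472 m


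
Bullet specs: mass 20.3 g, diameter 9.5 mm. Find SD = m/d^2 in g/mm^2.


SD = m/d^2 = 20.3/9.5^2 = 0.2249 g/mm^2

0.2249 g/mm^2


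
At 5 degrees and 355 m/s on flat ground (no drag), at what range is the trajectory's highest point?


R = v0^2*sin(2*theta)/g = 355^2*sin(2*5°)/9.81 = 2230.79 m
apex_dist = R/2 = 2230.79/2 = 1115 m

1115 m


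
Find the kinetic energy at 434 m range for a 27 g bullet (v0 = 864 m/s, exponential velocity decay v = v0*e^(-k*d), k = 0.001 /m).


v = v0*exp(-k*d) = 864*exp(-0.001*434) = 559.796 m/s
E = 0.5*m*v^2 = 0.5*0.027*559.796^2 = 4231 J

4231 J


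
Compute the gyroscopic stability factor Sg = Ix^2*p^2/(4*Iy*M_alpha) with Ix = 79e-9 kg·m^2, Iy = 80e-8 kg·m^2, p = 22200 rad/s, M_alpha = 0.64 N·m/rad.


Sg = Ix^2 * p^2 / (4 * Iy * M_alpha) = (79e-9)^2 * 22200^2 / (4 * 80e-8 * 0.64) = 1.502

1.502


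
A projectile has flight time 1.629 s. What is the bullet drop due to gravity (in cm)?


drop = 0.5*g*t^2 = 0.5*9.81*1.629^2 = 13.0161 m ≈ 1302 cm

1302 cm


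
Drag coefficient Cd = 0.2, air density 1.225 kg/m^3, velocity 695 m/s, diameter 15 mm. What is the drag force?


A = pi*(d/2)^2 = pi*(15/2000)^2 = 1.76715e-04 m^2
Fd = 0.5*Cd*rho*A*v^2 = 0.5*0.2*1.225*1.76715e-04*695^2 = 10.46 N

10.46 N


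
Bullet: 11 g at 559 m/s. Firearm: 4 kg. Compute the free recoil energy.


v_r = m_p*v_p/m_gun = 0.011*559/4 = 1.53725 m/s, E_r = 0.5*m_gun*v_r^2 = 0.5*4*1.53725^2 = 4.726 J

4.726 J


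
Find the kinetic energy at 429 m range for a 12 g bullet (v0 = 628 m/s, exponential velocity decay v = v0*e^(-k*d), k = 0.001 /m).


v = v0*exp(-k*d) = 628*exp(-0.001*429) = 408.928 m/s
E = 0.5*m*v^2 = 0.5*0.012*408.928^2 = 1003 J

1003 J


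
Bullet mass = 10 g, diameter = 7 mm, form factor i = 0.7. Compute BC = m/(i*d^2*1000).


BC = m/(i*d^2*1000) = 10/(0.7 * 7^2 * 1000) = 0.0002915

0.0002915


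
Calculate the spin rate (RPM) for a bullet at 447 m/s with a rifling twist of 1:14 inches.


twist_m = 14*0.0254 = 0.3556 m
spin = v/twist = 447/0.3556 = 1257.03 rev/s
RPM = spin*60 = 1257.03*60 ≈ 75422 RPM

75422 RPM


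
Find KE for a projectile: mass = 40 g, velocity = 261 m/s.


E = 0.5*m*v^2 = 0.5*0.04*261^2 = 1362 J

1362 J


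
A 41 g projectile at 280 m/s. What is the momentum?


p = m*v = 0.041*280 = 11.48 kg·m/s

11.48 kg·m/s


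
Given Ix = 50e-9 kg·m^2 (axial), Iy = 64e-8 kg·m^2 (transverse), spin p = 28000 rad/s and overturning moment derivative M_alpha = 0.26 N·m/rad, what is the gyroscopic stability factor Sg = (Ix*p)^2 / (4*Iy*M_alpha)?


Sg = Ix^2 * p^2 / (4 * Iy * M_alpha) = (50e-9)^2 * 28000^2 / (4 * 64e-8 * 0.26) = 2.945

2.945


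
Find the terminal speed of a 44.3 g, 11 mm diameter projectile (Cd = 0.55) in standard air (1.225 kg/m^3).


A = pi*(d/2)^2 = pi*(11/2000)^2 = 9.50332e-05 m^2
vt = sqrt(2mg/(Cd*rho*A)) = sqrt(2*0.0443*9.81/(0.55 * 1.225 * 9.50332e-05)) = 116.5 m/s

116.5 m/s


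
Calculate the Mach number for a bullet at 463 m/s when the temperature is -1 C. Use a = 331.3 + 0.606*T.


a = 331.3 + 0.606*(-1) = 330.694 m/s
M = v/a = 463/330.694 = 1.4

1.4


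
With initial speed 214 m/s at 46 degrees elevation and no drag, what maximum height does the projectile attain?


H = (v0*sin(theta))^2 / (2g) = (214*sin(46°))^2 / (2*9.81) = 1208 m

1208 m


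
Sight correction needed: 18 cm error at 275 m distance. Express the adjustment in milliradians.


1 mrad subtends 1 cm per 10 m of range, so adj = error_cm / (dist_m / 10) = 18 / (275/10) = 0.6545 mrad

0.6545 mrad


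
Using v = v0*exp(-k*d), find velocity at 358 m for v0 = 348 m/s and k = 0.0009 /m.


v = v0*exp(-k*d) = 348*exp(-0.0009*358) = 252.1 m/s

252.1 m/s


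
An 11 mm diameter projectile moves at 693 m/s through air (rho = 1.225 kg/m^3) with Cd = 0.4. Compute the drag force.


A = pi*(d/2)^2 = pi*(11/2000)^2 = 9.50332e-05 m^2
Fd = 0.5*Cd*rho*A*v^2 = 0.5*0.4*1.225*9.50332e-05*693^2 = 11.18 N

11.18 N


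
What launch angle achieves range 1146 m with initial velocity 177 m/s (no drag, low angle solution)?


sin(2*theta) = R*g/v0^2 = 1146*9.81/177^2 = 0.358845, theta = arcsin(0.358845)/2 = 10.51°

10.51 degrees


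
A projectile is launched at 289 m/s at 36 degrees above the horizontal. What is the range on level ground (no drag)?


R = v0^2 * sin(2*theta) / g = 289^2 * sin(2*36°) / 9.81 = 8097 m

8097 m


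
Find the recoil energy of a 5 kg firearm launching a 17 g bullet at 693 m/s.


v_r = m_p*v_p/m_gun = 0.017*693/5 = 2.3562 m/s, E_r = 0.5*m_gun*v_r^2 = 0.5*5*2.3562^2 = 13.88 J

13.88 J


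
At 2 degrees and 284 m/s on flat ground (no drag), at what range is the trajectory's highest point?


R = v0^2*sin(2*theta)/g = 284^2*sin(2*2°)/9.81 = 573.525 m
apex_dist = R/2 = 573.525/2 = 286.8 m

286.8 m


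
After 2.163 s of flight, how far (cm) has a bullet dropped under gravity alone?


drop = 0.5*g*t^2 = 0.5*9.81*2.163^2 = 22.9484 m ≈ 2295 cm

2295 cm


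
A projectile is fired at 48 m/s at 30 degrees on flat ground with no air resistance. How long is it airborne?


T = 2*v0*sin(theta)/g = 2*48*sin(30°)/9.81 = 4.893 s

4.893 s


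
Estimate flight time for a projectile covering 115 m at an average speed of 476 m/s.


t = d/v = 115/476 = 0.2416 s

0.2416 s


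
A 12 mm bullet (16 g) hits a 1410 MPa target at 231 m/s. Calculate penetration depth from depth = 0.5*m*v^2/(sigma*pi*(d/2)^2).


A = pi*(d/2)^2 = pi*(12/2)^2 = 113.097 mm^2
E = 0.5*m*v^2 = 0.5*0.016*231^2 = 426.888 J
depth = E/(sigma*A) = 426.888 J / (1410 MPa * 113.097 mm^2) = 426.888/(1410 * 113.097) m = 0.00267696 m ≈ 2.677 mm

2.677 mm


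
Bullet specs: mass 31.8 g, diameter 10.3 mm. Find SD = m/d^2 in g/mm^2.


SD = m/d^2 = 31.8/10.3^2 = 0.2997 g/mm^2

0.2997 g/mm^2


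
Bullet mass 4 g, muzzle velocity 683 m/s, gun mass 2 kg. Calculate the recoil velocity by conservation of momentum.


v_recoil = m_p * v_p / m_gun = 0.004 * 683 / 2 = 1.366 m/s

1.366 m/s


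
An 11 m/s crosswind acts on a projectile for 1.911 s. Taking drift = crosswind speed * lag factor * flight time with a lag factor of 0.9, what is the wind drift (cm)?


drift = v_wind * lag * t = 11 * 0.9 * 1.911 = 18.9189 m ≈ 1892 cm

1892 cm


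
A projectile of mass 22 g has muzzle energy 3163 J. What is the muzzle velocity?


v = sqrt(2*E/m) = sqrt(2*3163/0.022) = 536.2 m/s

536.2 m/s


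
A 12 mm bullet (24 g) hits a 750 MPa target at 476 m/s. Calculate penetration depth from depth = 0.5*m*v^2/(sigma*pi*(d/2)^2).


A = pi*(d/2)^2 = pi*(12/2)^2 = 113.097 mm^2
E = 0.5*m*v^2 = 0.5*0.024*476^2 = 2718.91 J
depth = E/(sigma*A) = 2718.91 J / (750 MPa * 113.097 mm^2) = 2718.91/(750 * 113.097) m = 0.0320539 m ≈ 32.05 mm

32.05 mm


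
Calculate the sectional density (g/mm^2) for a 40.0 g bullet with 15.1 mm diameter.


SD = m/d^2 = 40.0/15.1^2 = 0.1754 g/mm^2

0.1754 g/mm^2


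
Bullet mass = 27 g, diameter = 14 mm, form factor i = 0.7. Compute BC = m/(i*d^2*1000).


BC = m/(i*d^2*1000) = 27/(0.7 * 14^2 * 1000) = 0.0001968

0.0001968


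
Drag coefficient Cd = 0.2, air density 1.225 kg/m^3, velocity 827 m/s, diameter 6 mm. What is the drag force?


A = pi*(d/2)^2 = pi*(6/2000)^2 = 2.82743e-05 m^2
Fd = 0.5*Cd*rho*A*v^2 = 0.5*0.2*1.225*2.82743e-05*827^2 = 2.369 N

2.369 N


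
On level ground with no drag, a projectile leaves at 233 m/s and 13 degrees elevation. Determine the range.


R = v0^2 * sin(2*theta) / g = 233^2 * sin(2*13°) / 9.81 = 2426 m

2426 m


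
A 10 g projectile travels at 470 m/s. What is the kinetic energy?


E = 0.5*m*v^2 = 0.5*0.01*470^2 = 1104 J

1104 J


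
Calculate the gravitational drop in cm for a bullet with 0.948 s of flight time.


drop = 0.5*g*t^2 = 0.5*9.81*0.948^2 = 4.40814 m ≈ 440.8 cm

440.8 cm


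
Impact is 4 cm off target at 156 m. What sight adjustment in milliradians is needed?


1 mrad subtends 1 cm per 10 m of range, so adj = error_cm / (dist_m / 10) = 4 / (156/10) = 0.2564 mrad

0.2564 mrad


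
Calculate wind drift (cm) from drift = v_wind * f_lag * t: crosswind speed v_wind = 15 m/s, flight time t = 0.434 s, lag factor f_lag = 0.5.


drift = v_wind * lag * t = 15 * 0.5 * 0.434 = 3.255 m ≈ 325.5 cm

325.5 cm


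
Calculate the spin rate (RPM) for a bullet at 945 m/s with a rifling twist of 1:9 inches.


twist_m = 9*0.0254 = 0.2286 m
spin = v/twist = 945/0.2286 = 4133.858 rev/s
RPM = spin*60 = 4133.858*60 ≈ 248031 RPM

248031 RPM


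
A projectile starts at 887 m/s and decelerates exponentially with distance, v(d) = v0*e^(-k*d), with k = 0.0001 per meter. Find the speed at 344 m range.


v = v0*exp(-k*d) = 887*exp(-0.0001*344) = 857 m/s

857 m/s


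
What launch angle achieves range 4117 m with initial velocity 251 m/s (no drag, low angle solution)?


sin(2*theta) = R*g/v0^2 = 4117*9.81/251^2 = 0.641066, theta = arcsin(0.641066)/2 = 19.94°

19.94 degrees


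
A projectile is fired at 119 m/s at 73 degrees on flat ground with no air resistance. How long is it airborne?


T = 2*v0*sin(theta)/g = 2*119*sin(73°)/9.81 = 23.2 s

23.2 s


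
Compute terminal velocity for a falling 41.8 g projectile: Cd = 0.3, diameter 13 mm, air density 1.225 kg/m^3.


A = pi*(d/2)^2 = pi*(13/2000)^2 = 1.32732e-04 m^2
vt = sqrt(2mg/(Cd*rho*A)) = sqrt(2*0.0418*9.81/(0.3 * 1.225 * 1.32732e-04)) = 129.7 m/s

129.7 m/s


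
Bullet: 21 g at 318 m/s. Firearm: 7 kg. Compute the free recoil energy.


v_r = m_p*v_p/m_gun = 0.021*318/7 = 0.954 m/s, E_r = 0.5*m_gun*v_r^2 = 0.5*7*0.954^2 = 3.185 J

3.185 J


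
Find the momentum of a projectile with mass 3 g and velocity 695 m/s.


p = m*v = 0.003*695 = 2.085 kg·m/s

2.085 kg·m/s


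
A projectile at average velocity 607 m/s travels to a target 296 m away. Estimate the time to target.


t = d/v = 296/607 = 0.4876 s

0.4876 s


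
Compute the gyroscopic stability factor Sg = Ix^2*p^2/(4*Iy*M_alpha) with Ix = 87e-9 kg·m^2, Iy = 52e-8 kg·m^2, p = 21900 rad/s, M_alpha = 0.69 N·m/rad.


Sg = Ix^2 * p^2 / (4 * Iy * M_alpha) = (87e-9)^2 * 21900^2 / (4 * 52e-8 * 0.69) = 2.529

2.529


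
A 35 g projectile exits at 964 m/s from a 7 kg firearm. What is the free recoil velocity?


v_recoil = m_p * v_p / m_gun = 0.035 * 964 / 7 = 4.82 m/s

4.82 m/s


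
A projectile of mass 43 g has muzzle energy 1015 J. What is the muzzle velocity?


v = sqrt(2*E/m) = sqrt(2*1015/0.043) = 217.3 m/s

217.3 m/s


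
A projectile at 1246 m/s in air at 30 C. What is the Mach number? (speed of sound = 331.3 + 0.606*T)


a = 331.3 + 0.606*(30) = 349.48 m/s
M = v/a = 1246/349.48 = 3.565

3.565


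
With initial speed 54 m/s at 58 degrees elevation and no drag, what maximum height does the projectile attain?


H = (v0*sin(theta))^2 / (2g) = (54*sin(58°))^2 / (2*9.81) = 106.9 m

106.9 m


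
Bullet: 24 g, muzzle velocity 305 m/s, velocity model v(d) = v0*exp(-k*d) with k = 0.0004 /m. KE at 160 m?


v = v0*exp(-k*d) = 305*exp(-0.0004*160) = 286.092 m/s
E = 0.5*m*v^2 = 0.5*0.024*286.092^2 = 982.2 J

982.2 J


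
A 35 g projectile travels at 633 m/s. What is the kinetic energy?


E = 0.5*m*v^2 = 0.5*0.035*633^2 = 7012 J

7012 J


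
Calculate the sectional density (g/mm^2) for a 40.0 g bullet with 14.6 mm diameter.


SD = m/d^2 = 40.0/14.6^2 = 0.1877 g/mm^2

0.1877 g/mm^2


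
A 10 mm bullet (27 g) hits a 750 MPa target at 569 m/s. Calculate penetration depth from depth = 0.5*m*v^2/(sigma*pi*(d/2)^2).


A = pi*(d/2)^2 = pi*(10/2)^2 = 78.5398 mm^2
E = 0.5*m*v^2 = 0.5*0.027*569^2 = 4370.77 J
depth = E/(sigma*A) = 4370.77 J / (750 MPa * 78.5398 mm^2) = 4370.77/(750 * 78.5398) m = 0.0742006 m ≈ 74.2 mm

74.2 mm


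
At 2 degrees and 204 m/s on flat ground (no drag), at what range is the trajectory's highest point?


R = v0^2*sin(2*theta)/g = 204^2*sin(2*2°)/9.81 = 295.921 m
apex_dist = R/2 = 295.921/2 = 148 m

148 m


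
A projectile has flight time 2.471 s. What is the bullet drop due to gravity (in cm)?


drop = 0.5*g*t^2 = 0.5*9.81*2.471^2 = 29.9492 m ≈ 2995 cm

2995 cm


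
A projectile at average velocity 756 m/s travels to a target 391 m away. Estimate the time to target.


t = d/v = 391/756 = 0.5172 s

0.5172 s


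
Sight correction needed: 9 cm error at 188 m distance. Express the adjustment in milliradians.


1 mrad subtends 1 cm per 10 m of range, so adj = error_cm / (dist_m / 10) = 9 / (188/10) = 0.4787 mrad

0.4787 mrad


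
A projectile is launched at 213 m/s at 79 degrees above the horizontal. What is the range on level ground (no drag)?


R = v0^2 * sin(2*theta) / g = 213^2 * sin(2*79°) / 9.81 = 1732 m

1732 m


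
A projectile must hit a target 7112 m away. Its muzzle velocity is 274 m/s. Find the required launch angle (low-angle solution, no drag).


sin(2*theta) = R*g/v0^2 = 7112*9.81/274^2 = 0.929308, theta = arcsin(0.929308)/2 = 34.16°

34.16 degrees


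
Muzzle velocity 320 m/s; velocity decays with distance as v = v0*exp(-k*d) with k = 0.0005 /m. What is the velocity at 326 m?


v = v0*exp(-k*d) = 320*exp(-0.0005*326) = 271.9 m/s

271.9 m/s


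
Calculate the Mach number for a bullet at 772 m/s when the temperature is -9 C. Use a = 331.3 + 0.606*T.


a = 331.3 + 0.606*(-9) = 325.846 m/s
M = v/a = 772/325.846 = 2.369

2.369


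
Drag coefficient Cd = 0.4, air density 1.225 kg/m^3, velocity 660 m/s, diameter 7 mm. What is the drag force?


A = pi*(d/2)^2 = pi*(7/2000)^2 = 3.84845e-05 m^2
Fd = 0.5*Cd*rho*A*v^2 = 0.5*0.4*1.225*3.84845e-05*660^2 = 4.107 N

4.107 N


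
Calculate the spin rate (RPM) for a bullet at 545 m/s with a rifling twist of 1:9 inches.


twist_m = 9*0.0254 = 0.2286 m
spin = v/twist = 545/0.2286 = 2384.077 rev/s
RPM = spin*60 = 2384.077*60 ≈ 143045 RPM

143045 RPM


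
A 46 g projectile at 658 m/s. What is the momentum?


p = m*v = 0.046*658 = 30.27 kg·m/s

30.27 kg·m/s


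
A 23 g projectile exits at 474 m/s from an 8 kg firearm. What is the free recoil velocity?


v_recoil = m_p * v_p / m_gun = 0.023 * 474 / 8 = 1.363 m/s

1.363 m/s


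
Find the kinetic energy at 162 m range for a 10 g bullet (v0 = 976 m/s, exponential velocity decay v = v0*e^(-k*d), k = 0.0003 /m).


v = v0*exp(-k*d) = 976*exp(-0.0003*162) = 929.701 m/s
E = 0.5*m*v^2 = 0.5*0.01*929.701^2 = 4322 J

4322 J


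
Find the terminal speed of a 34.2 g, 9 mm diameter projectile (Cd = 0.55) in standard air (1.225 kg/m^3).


A = pi*(d/2)^2 = pi*(9/2000)^2 = 6.36173e-05 m^2
vt = sqrt(2mg/(Cd*rho*A)) = sqrt(2*0.0342*9.81/(0.55 * 1.225 * 6.36173e-05)) = 125.1 m/s

125.1 m/s


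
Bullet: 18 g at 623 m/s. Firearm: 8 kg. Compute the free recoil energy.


v_r = m_p*v_p/m_gun = 0.018*623/8 = 1.40175 m/s, E_r = 0.5*m_gun*v_r^2 = 0.5*8*1.40175^2 = 7.86 J

7.86 J


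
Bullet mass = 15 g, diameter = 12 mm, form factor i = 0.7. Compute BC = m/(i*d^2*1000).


BC = m/(i*d^2*1000) = 15/(0.7 * 12^2 * 1000) = 0.0001488

0.0001488


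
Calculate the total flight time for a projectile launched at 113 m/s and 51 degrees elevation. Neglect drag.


T = 2*v0*sin(theta)/g = 2*113*sin(51°)/9.81 = 17.9 s

17.9 s


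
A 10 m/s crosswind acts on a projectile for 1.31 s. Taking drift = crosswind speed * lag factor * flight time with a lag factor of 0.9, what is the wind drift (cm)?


drift = v_wind * lag * t = 10 * 0.9 * 1.31 = 11.79 m ≈ 1179 cm

1179 cm


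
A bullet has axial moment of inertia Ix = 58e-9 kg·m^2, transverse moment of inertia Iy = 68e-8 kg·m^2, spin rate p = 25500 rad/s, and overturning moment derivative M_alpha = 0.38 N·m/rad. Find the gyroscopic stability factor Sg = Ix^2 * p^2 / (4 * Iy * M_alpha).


Sg = Ix^2 * p^2 / (4 * Iy * M_alpha) = (58e-9)^2 * 25500^2 / (4 * 68e-8 * 0.38) = 2.116

2.116


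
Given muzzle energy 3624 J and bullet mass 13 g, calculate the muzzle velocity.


v = sqrt(2*E/m) = sqrt(2*3624/0.013) = 746.7 m/s

746.7 m/s


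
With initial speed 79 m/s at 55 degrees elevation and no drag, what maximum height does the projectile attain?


H = (v0*sin(theta))^2 / (2g) = (79*sin(55°))^2 / (2*9.81) = 213.4 m

213.4 m


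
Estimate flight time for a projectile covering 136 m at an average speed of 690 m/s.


t = d/v = 136/690 = 0.1971 s

0.1971 s


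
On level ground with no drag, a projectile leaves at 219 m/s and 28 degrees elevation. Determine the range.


R = v0^2 * sin(2*theta) / g = 219^2 * sin(2*28°) / 9.81 = 4053 m

4053 m


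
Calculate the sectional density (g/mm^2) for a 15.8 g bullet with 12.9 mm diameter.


SD = m/d^2 = 15.8/12.9^2 = 0.09495 g/mm^2

0.09495 g/mm^2


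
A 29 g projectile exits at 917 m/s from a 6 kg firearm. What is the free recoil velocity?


v_recoil = m_p * v_p / m_gun = 0.029 * 917 / 6 = 4.432 m/s

4.432 m/s


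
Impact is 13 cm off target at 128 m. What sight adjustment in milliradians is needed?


1 mrad subtends 1 cm per 10 m of range, so adj = error_cm / (dist_m / 10) = 13 / (128/10) = 1.016 mrad

1.016 mrad


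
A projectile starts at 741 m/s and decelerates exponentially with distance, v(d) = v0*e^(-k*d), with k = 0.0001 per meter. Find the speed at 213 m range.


v = v0*exp(-k*d) = 741*exp(-0.0001*213) = 725.4 m/s

725.4 m/s


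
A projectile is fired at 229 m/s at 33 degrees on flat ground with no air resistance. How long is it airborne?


T = 2*v0*sin(theta)/g = 2*229*sin(33°)/9.81 = 25.43 s

25.43 s


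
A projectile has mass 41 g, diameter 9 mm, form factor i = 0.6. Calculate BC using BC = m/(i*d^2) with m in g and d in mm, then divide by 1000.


BC = m/(i*d^2*1000) = 41/(0.6 * 9^2 * 1000) = 0.0008436

0.0008436


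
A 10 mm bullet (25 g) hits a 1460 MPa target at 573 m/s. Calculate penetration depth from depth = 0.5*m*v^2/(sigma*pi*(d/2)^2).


A = pi*(d/2)^2 = pi*(10/2)^2 = 78.5398 mm^2
E = 0.5*m*v^2 = 0.5*0.025*573^2 = 4104.11 J
depth = E/(sigma*A) = 4104.11 J / (1460 MPa * 78.5398 mm^2) = 4104.11/(1460 * 78.5398) m = 0.0357912 m ≈ 35.79 mm

35.79 mm


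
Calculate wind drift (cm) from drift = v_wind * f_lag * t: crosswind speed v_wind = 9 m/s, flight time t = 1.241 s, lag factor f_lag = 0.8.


drift = v_wind * lag * t = 9 * 0.8 * 1.241 = 8.9352 m ≈ 893.5 cm

893.5 cm


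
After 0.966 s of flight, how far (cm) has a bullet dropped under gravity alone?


drop = 0.5*g*t^2 = 0.5*9.81*0.966^2 = 4.57713 m ≈ 457.7 cm

457.7 cm


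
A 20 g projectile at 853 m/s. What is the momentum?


p = m*v = 0.02*853 = 17.06 kg·m/s

17.06 kg·m/s


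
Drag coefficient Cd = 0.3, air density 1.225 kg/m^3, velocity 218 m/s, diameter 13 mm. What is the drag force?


A = pi*(d/2)^2 = pi*(13/2000)^2 = 1.32732e-04 m^2
Fd = 0.5*Cd*rho*A*v^2 = 0.5*0.3*1.225*1.32732e-04*218^2 = 1.159 N

1.159 N


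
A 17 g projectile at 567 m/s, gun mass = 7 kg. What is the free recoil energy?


v_r = m_p*v_p/m_gun = 0.017*567/7 = 1.377 m/s, E_r = 0.5*m_gun*v_r^2 = 0.5*7*1.377^2 = 6.636 J

6.636 J


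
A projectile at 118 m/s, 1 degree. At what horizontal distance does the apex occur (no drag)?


R = v0^2*sin(2*theta)/g = 118^2*sin(2*1°)/9.81 = 49.5352 m
apex_dist = R/2 = 49.5352/2 = 24.77 m

24.77 m


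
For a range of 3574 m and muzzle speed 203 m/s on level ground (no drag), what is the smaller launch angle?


sin(2*theta) = R*g/v0^2 = 3574*9.81/203^2 = 0.850808, theta = arcsin(0.850808)/2 = 29.15°

29.15 degrees


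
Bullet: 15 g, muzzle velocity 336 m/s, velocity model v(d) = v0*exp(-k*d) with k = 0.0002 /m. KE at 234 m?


v = v0*exp(-k*d) = 336*exp(-0.0002*234) = 320.637 m/s
E = 0.5*m*v^2 = 0.5*0.015*320.637^2 = 771.1 J

771.1 J


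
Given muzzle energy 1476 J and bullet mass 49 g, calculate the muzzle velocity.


v = sqrt(2*E/m) = sqrt(2*1476/0.049) = 245.4 m/s

245.4 m/s


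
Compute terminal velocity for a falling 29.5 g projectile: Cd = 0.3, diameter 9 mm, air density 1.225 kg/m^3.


A = pi*(d/2)^2 = pi*(9/2000)^2 = 6.36173e-05 m^2
vt = sqrt(2mg/(Cd*rho*A)) = sqrt(2*0.0295*9.81/(0.3 * 1.225 * 6.36173e-05)) = 157.3 m/s

157.3 m/s


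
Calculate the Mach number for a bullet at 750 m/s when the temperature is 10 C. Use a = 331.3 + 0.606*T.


a = 331.3 + 0.606*(10) = 337.36 m/s
M = v/a = 750/337.36 = 2.223

2.223


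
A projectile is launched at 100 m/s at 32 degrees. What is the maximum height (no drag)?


H = (v0*sin(theta))^2 / (2g) = (100*sin(32°))^2 / (2*9.81) = 143.1 m

143.1 m


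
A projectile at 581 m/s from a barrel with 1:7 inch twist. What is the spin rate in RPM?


twist_m = 7*0.0254 = 0.1778 m
spin = v/twist = 581/0.1778 = 3267.717 rev/s
RPM = spin*60 = 3267.717*60 ≈ 196063 RPM

196063 RPM


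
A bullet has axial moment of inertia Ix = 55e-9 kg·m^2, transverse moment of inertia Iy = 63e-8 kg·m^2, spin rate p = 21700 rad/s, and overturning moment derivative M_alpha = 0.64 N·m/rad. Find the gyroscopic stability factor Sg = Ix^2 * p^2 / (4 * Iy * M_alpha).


Sg = Ix^2 * p^2 / (4 * Iy * M_alpha) = (55e-9)^2 * 21700^2 / (4 * 63e-8 * 0.64) = 0.8832

0.8832


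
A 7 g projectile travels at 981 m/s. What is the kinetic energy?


E = 0.5*m*v^2 = 0.5*0.007*981^2 = 3368 J

3368 J


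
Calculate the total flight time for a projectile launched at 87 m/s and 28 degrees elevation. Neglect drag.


T = 2*v0*sin(theta)/g = 2*87*sin(28°)/9.81 = 8.327 s

8.327 s


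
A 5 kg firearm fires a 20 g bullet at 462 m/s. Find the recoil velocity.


v_recoil = m_p * v_p / m_gun = 0.02 * 462 / 5 = 1.848 m/s

1.848 m/s


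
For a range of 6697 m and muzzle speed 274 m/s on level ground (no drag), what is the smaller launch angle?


sin(2*theta) = R*g/v0^2 = 6697*9.81/274^2 = 0.875081, theta = arcsin(0.875081)/2 = 30.53°

30.53 degrees


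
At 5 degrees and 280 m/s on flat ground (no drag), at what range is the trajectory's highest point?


R = v0^2*sin(2*theta)/g = 280^2*sin(2*5°)/9.81 = 1387.77 m
apex_dist = R/2 = 1387.77/2 = 693.9 m

693.9 m


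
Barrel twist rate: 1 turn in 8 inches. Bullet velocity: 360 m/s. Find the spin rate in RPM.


twist_m = 8*0.0254 = 0.2032 m
spin = v/twist = 360/0.2032 = 1771.654 rev/s
RPM = spin*60 = 1771.654*60 ≈ 106299 RPM

106299 RPM


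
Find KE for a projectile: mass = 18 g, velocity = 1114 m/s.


E = 0.5*m*v^2 = 0.5*0.018*1114^2 = 11169 J

11169 J


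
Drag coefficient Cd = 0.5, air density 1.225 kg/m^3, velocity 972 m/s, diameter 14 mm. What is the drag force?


A = pi*(d/2)^2 = pi*(14/2000)^2 = 1.53938e-04 m^2
Fd = 0.5*Cd*rho*A*v^2 = 0.5*0.5*1.225*1.53938e-04*972^2 = 44.54 N

44.54 N


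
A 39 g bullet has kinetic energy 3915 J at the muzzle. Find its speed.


v = sqrt(2*E/m) = sqrt(2*3915/0.039) = 448.1 m/s

448.1 m/s


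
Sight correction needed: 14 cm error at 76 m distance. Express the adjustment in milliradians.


1 mrad subtends 1 cm per 10 m of range, so adj = error_cm / (dist_m / 10) = 14 / (76/10) = 1.842 mrad

1.842 mrad


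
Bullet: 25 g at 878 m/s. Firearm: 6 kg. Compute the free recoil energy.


v_r = m_p*v_p/m_gun = 0.025*878/6 = 3.65833 m/s, E_r = 0.5*m_gun*v_r^2 = 0.5*6*3.65833^2 = 40.15 J

40.15 J


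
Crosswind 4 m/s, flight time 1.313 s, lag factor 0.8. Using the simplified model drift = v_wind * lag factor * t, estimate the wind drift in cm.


drift = v_wind * lag * t = 4 * 0.8 * 1.313 = 4.2016 m ≈ 420.2 cm

420.2 cm


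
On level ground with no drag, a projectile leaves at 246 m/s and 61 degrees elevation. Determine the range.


R = v0^2 * sin(2*theta) / g = 246^2 * sin(2*61°) / 9.81 = 5231 m

5231 m


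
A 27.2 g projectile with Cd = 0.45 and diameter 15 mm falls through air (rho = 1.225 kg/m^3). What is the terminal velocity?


A = pi*(d/2)^2 = pi*(15/2000)^2 = 1.76715e-04 m^2
vt = sqrt(2mg/(Cd*rho*A)) = sqrt(2*0.0272*9.81/(0.45 * 1.225 * 1.76715e-04)) = 74.02 m/s

74.02 m/s


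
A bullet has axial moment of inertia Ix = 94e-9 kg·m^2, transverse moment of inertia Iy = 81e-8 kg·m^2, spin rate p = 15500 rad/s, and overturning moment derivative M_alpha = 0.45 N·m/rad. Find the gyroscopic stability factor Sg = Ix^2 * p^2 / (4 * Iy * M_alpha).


Sg = Ix^2 * p^2 / (4 * Iy * M_alpha) = (94e-9)^2 * 15500^2 / (4 * 81e-8 * 0.45) = 1.456

1.456


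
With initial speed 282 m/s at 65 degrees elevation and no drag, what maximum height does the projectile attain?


H = (v0*sin(theta))^2 / (2g) = (282*sin(65°))^2 / (2*9.81) = 3329 m

3329 m


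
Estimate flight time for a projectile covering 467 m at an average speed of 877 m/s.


t = d/v = 467/877 = 0.5325 s

0.5325 s


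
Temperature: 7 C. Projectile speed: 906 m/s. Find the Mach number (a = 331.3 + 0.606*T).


a = 331.3 + 0.606*(7) = 335.542 m/s
M = v/a = 906/335.542 = 2.7

2.7


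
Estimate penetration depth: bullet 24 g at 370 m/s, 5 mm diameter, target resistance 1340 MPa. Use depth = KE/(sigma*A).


A = pi*(d/2)^2 = pi*(5/2)^2 = 19.635 mm^2
E = 0.5*m*v^2 = 0.5*0.024*370^2 = 1642.8 J
depth = E/(sigma*A) = 1642.8 J / (1340 MPa * 19.635 mm^2) = 1642.8/(1340 * 19.635) m = 0.0624381 m ≈ 62.44 mm

62.44 mm
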